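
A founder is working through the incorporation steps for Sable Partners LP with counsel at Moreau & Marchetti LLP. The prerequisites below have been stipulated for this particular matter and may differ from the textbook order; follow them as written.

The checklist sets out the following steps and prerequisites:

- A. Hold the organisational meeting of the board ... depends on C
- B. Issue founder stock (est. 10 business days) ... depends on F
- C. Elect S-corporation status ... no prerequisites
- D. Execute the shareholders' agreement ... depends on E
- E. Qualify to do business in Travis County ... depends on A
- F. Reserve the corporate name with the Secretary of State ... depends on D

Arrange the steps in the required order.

C has no prerequisites → C first.
A needed C, now all done → A.
E is the only step now ready → E.
D needed E, now all done → D.
F needed D, now all done → F.
That leaves B as the only ready step → B.

C, A, E, D, F, B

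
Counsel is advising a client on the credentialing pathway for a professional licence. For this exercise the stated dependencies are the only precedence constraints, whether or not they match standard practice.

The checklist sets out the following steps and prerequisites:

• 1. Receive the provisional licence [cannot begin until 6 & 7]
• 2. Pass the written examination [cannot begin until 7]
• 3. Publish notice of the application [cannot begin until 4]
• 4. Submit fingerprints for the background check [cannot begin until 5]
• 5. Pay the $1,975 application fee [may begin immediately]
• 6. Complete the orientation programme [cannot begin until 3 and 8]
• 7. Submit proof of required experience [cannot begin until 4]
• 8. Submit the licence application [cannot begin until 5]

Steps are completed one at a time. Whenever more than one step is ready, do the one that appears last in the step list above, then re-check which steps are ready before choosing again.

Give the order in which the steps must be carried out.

5 8 4 7 3 6 2 1

Only 5 has no prerequisites, so it is first.
Now 8 and 4 have their prerequisites met. 8 is listed later, so 8 next.
4 needed 5, now all done → 4.
7 and 3 are both available; 7 is listed later → 7.
Ready: 3 and 2. 3 is listed later → 3.
6 now also ready, so the ready set is {6, 2}; 6 is listed later → 6.
1 now also ready, so the ready set is {2, 1}; 2 is listed later → 2.
Next only 1 has its prerequisites met → 1.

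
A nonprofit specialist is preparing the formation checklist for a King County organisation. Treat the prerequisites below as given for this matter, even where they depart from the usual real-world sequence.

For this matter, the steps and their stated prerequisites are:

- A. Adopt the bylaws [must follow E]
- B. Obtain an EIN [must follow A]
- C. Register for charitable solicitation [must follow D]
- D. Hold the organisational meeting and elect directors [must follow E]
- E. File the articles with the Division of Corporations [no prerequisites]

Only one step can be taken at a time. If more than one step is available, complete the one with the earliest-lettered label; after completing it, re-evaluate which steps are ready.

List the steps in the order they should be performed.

E A B D C

E has no prerequisites → E first.
Ready: A and D. A has the earlier label → A.
B and D are both available; B has the earlier label → B.
That leaves D as the only ready step → D.
C needed D, now all done → C.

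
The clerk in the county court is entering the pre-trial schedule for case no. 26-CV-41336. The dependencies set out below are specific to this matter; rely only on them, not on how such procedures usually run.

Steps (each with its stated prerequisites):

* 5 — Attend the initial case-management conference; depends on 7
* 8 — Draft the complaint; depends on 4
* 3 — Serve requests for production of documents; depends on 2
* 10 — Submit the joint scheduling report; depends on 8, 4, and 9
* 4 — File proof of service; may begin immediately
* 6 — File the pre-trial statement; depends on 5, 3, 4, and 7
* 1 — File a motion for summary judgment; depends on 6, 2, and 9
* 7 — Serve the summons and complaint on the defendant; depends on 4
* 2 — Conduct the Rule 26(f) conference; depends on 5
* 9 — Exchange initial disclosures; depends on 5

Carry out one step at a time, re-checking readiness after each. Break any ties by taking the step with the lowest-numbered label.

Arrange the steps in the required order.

Only 4 has no prerequisites, so it is first.
Now 7 and 8 have their prerequisites met. 7 has the earlier label, so 7 next.
5 now also ready, so the ready set is {5, 8}; 5 has the earlier label → 5.
2 and 9 now also ready, so the ready set is {2, 8, 9}; 2 has the earlier label → 2.
3, 8 and 9 are all available; 3 has the earlier label → 3.
6 now also ready, so the ready set is {6, 8, 9}; 6 has the earlier label → 6.
Now 8 and 9 have their prerequisites met. 8 has the earlier label, so 8 next.
Next only 9 has its prerequisites met → 9.
Now 1 and 10 have their prerequisites met. 1 has the earlier label, so 1 next.
Next only 10 has its prerequisites met → 10.

4 → 7 → 5 → 2 → 3 → 6 → 8 → 9 → 1 → 10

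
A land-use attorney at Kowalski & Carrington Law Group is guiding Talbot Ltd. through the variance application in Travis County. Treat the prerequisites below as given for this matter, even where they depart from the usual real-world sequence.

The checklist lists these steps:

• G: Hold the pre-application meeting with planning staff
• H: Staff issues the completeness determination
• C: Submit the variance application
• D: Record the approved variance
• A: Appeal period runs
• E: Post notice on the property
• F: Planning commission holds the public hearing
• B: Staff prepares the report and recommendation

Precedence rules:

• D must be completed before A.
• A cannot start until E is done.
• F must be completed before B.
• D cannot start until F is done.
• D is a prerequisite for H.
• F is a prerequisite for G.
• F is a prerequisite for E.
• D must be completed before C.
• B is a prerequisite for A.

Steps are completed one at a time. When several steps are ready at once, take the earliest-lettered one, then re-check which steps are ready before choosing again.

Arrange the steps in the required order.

F is the only step with nothing outstanding, so it goes first.
B, D, E and G are all available; B has the earlier label → B.
D, E and G are all available; D has the earlier label → D.
C and H now also ready, so the ready set is {C, E, G, H}; C has the earlier label → C.
Ready: E, G and H. E has the earlier label → E.
A now also ready, so the ready set is {A, G, H}; A has the earlier label → A.
Ready: G and H. G has the earlier label → G.
Next only H has its prerequisites met → H.

F, B, D, C, E, A, G, H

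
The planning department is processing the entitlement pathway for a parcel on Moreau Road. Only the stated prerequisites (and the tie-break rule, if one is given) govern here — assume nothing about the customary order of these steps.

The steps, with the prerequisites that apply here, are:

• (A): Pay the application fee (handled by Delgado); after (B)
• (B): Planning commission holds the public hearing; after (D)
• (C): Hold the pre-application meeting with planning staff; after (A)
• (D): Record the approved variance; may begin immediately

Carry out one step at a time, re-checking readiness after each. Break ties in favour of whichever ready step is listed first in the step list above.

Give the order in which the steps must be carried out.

(D) is the only step with nothing outstanding, so it goes first.
That leaves (B) as the only ready step → (B).
Next only (A) has its prerequisites met → (A).
That leaves (C) as the only ready step → (C).

(D), (B), (A), (C)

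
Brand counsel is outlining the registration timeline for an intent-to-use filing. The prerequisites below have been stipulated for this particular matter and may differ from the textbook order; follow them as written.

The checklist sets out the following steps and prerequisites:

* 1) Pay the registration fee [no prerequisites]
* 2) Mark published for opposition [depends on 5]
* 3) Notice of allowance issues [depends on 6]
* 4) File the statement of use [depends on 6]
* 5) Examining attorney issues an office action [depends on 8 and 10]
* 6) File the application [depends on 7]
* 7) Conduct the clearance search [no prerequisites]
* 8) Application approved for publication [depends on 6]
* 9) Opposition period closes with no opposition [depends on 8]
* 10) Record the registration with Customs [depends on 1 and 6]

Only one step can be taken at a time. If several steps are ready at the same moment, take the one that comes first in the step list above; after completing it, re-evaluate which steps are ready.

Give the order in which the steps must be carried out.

1 → 7 → 6 → 3 → 4 → 8 → 9 → 10 → 5 → 2

Nothing is required for 1 and 7. 1 is listed earlier → 1 first.
That leaves 7 as the only ready step → 7.
6 needed 7, now all done → 6.
Ready: 3, 4, 8 and 10. 3 is listed earlier → 3.
Now 4, 8 and 10 have their prerequisites met. 4 is listed earlier, so 4 next.
8 and 10 are both available; 8 is listed earlier → 8.
9 and 10 are both available; 9 is listed earlier → 9.
Next only 10 has its prerequisites met → 10.
That leaves 5 as the only ready step → 5.
Next only 2 has its prerequisites met → 2.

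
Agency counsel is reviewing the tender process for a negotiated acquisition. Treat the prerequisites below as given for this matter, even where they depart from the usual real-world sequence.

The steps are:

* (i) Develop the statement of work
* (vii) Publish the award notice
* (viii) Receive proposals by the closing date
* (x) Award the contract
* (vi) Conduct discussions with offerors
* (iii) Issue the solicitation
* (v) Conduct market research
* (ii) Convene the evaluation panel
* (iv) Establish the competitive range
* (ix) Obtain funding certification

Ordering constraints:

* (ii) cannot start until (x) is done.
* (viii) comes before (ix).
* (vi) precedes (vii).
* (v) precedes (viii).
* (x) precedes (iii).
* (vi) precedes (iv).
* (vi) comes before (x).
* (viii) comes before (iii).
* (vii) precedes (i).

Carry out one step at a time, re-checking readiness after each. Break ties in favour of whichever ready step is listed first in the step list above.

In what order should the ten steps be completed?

Nothing is required for (vi) and (v). (vi) is listed earlier → (vi) first.
(vii), (x) and (iv) now also ready, so the ready set is {(vii), (x), (v), (iv)}; (vii) is listed earlier → (vii).
(i) now also ready, so the ready set is {(i), (x), (v), (iv)}; (i) is listed earlier → (i).
Ready: (x), (v) and (iv). (x) is listed earlier → (x).
(v), (ii) and (iv) are all available; (v) is listed earlier → (v).
(viii) now also ready, so the ready set is {(viii), (ii), (iv)}; (viii) is listed earlier → (viii).
Ready: (iii), (ii), (iv) and (ix). (iii) is listed earlier → (iii).
Ready: (ii), (iv) and (ix). (ii) is listed earlier → (ii).
(iv) and (ix) are both available; (iv) is listed earlier → (iv).
(ix) needed (viii), now all done → (ix).

(vi), (vii), (i), (x), (v), (viii), (iii), (ii), (iv), (ix)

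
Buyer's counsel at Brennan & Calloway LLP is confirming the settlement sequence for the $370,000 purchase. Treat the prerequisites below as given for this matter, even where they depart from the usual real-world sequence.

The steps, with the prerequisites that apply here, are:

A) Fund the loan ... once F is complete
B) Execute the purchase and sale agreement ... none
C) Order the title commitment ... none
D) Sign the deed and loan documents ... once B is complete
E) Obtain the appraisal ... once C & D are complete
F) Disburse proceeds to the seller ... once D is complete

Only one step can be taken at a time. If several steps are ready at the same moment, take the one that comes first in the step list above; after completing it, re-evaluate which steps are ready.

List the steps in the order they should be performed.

B, C, D, E, F, A

B and C have no prerequisites; B is listed earlier, so B is first.
Ready: C and D. C is listed earlier → C.
Next only D has its prerequisites met → D.
Now E and F have their prerequisites met. E is listed earlier, so E next.
F is the only step now ready → F.
A needed F, now all done → A.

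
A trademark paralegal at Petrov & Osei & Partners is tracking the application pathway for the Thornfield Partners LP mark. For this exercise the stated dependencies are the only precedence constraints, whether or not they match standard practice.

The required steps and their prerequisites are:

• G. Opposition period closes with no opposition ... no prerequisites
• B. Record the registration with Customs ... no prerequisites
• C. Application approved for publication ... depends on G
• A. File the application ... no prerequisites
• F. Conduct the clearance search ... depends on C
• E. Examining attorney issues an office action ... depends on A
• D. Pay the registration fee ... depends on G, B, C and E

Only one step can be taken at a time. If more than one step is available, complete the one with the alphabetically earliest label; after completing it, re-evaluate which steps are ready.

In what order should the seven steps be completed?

A B E G C D F

A, B and G have no prerequisites; A has the earlier label, so A is first.
Now B, E and G have their prerequisites met. B has the earlier label, so B next.
Now E and G have their prerequisites met. E has the earlier label, so E next.
G is the only step now ready → G.
C needed G, now all done → C.
Ready: D and F. D has the earlier label → D.
F is the only step now ready → F.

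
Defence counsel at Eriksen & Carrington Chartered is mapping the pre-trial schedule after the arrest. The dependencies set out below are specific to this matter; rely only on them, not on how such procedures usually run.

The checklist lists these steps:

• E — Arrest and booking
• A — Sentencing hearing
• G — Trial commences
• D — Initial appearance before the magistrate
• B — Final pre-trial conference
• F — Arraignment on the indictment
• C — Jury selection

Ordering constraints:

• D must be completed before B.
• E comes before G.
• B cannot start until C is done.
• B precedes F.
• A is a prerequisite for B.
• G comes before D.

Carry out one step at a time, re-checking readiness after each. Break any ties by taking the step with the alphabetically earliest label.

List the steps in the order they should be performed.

A, C, E, G, D, B, F

Nothing is required for A, C and E. A has the earlier label → A first.
Ready: C and E. C has the earlier label → C.
E is the only step now ready → E.
G needed E, now all done → G.
That leaves D as the only ready step → D.
Next only B has its prerequisites met → B.
F is the only step now ready → F.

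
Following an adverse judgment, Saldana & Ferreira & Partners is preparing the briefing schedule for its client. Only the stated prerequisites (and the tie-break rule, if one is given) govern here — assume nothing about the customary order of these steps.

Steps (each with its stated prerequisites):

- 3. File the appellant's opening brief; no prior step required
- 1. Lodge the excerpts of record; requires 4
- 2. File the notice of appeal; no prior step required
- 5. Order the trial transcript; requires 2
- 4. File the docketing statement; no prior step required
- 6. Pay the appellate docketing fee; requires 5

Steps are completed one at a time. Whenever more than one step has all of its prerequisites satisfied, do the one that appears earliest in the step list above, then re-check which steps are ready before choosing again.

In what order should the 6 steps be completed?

Nothing is required for 3, 2 and 4. 3 is listed earlier → 3 first.
Ready: 2 and 4. 2 is listed earlier → 2.
Ready: 5 and 4. 5 is listed earlier → 5.
6 now also ready, so the ready set is {4, 6}; 4 is listed earlier → 4.
1 and 6 are both available; 1 is listed earlier → 1.
That leaves 6 as the only ready step → 6.

3, 2, 5, 4, 1, 6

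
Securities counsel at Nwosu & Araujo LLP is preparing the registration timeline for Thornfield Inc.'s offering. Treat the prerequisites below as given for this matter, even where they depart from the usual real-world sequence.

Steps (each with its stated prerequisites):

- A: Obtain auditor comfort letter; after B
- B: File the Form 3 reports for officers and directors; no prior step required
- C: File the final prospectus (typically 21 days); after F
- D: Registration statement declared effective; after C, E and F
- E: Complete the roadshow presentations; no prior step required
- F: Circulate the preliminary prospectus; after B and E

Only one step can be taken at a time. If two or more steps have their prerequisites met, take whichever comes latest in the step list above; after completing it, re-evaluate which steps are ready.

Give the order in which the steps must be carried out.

E and B have no prerequisites; E is listed later, so E is first.
That leaves B as the only ready step → B.
Ready: F and A. F is listed later → F.
C now also ready, so the ready set is {C, A}; C is listed later → C.
D now also ready, so the ready set is {D, A}; D is listed later → D.
A is the only step now ready → A.

E, B, F, C, D, A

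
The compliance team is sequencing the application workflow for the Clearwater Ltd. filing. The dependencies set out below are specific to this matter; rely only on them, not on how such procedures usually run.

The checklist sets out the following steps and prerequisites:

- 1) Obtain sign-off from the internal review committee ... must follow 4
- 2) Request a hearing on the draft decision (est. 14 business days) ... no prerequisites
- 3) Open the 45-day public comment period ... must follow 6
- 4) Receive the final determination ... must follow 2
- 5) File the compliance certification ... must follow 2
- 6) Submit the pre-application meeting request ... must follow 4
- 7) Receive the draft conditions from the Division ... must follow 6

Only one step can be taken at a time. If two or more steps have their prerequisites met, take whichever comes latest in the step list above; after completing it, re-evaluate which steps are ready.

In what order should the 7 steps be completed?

Only 2 has no prerequisites, so it is first.
5 and 4 are both available; 5 is listed later → 5.
4 needed 2, now all done → 4.
Now 6 and 1 have their prerequisites met. 6 is listed later, so 6 next.
Now 7, 3 and 1 have their prerequisites met. 7 is listed later, so 7 next.
Now 3 and 1 have their prerequisites met. 3 is listed later, so 3 next.
Next only 1 has its prerequisites met → 1.

2 5 4 6 7 3 1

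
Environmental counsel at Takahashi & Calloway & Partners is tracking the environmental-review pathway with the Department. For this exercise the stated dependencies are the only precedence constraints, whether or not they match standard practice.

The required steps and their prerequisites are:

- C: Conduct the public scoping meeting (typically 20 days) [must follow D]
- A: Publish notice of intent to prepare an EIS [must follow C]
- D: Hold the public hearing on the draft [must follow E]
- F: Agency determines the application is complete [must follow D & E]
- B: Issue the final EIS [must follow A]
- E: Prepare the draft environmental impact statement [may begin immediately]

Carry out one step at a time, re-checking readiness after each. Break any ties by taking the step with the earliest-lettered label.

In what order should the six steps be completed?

E D C A B F

Only E has no prerequisites, so it is first.
D needed E, now all done → D.
C and F are both available; C has the earlier label → C.
A and F are both available; A has the earlier label → A.
B now also ready, so the ready set is {B, F}; B has the earlier label → B.
F needed D and E, now all done → F.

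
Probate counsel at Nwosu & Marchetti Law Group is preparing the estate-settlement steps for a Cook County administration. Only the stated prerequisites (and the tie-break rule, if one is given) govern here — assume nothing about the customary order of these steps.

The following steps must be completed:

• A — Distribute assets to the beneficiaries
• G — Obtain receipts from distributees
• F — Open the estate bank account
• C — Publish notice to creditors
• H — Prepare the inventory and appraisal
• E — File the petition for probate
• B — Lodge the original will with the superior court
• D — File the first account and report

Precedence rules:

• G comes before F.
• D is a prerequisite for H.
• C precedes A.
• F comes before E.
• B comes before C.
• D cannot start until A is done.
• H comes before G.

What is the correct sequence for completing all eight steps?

B is the only step with nothing outstanding, so it goes first.
C is the only step now ready → C.
That leaves A as the only ready step → A.
Next only D has its prerequisites met → D.
H needed D, now all done → H.
G needed H, now all done → G.
F needed G, now all done → F.
E needed F, now all done → E.

B, C, A, D, H, G, F, E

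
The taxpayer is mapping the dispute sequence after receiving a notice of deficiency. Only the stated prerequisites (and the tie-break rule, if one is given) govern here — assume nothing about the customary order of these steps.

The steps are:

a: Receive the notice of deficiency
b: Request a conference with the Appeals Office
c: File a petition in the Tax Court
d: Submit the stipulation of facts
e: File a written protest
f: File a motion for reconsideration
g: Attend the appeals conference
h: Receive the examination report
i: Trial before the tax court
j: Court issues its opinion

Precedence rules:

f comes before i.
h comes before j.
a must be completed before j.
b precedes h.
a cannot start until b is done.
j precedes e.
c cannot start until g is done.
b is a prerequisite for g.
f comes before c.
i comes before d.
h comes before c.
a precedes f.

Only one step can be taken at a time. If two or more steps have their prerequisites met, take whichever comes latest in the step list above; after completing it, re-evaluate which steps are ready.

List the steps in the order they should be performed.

b, h, g, a, j, f, i, e, d, c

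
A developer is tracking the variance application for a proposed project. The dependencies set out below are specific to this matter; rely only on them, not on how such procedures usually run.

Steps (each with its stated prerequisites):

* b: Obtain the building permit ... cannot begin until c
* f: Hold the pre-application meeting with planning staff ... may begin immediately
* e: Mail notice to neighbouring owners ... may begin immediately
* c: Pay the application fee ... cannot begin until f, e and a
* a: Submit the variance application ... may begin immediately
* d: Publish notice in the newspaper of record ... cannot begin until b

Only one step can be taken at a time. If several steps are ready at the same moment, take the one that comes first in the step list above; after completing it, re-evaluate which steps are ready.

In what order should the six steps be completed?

f, e, a, c, b, d

f, e and a have no prerequisites; f is listed earlier, so f is first.
e and a are both available; e is listed earlier → e.
That leaves a as the only ready step → a.
c is the only step now ready → c.
b needed c, now all done → b.
Next only d has its prerequisites met → d.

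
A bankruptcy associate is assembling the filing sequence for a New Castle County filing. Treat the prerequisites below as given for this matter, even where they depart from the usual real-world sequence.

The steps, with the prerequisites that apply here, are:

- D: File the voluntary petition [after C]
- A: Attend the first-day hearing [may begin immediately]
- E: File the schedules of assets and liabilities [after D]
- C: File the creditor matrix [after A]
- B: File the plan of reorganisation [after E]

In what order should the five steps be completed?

A is the only step with nothing outstanding, so it goes first.
Next only C has its prerequisites met → C.
D is the only step now ready → D.
E needed D, now all done → E.
That leaves B as the only ready step → B.

A → C → D → E → B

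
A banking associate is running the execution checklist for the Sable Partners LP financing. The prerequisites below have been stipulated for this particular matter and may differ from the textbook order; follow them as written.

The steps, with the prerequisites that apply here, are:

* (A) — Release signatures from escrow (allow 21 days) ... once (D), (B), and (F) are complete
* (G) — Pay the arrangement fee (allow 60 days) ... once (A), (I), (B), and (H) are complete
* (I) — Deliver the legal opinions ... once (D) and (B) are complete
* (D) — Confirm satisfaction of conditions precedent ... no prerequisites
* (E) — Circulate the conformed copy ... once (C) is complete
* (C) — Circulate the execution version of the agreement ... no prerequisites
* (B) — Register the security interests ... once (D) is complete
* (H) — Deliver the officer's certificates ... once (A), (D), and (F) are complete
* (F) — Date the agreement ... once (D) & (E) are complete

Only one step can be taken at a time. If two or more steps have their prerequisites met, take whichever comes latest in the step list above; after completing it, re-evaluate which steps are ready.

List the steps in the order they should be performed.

(C) and (D) have no prerequisites; (C) is listed later, so (C) is first.
Now (E) and (D) have their prerequisites met. (E) is listed later, so (E) next.
That leaves (D) as the only ready step → (D).
Now (F) and (B) have their prerequisites met. (F) is listed later, so (F) next.
(B) is the only step now ready → (B).
Now (I) and (A) have their prerequisites met. (I) is listed later, so (I) next.
That leaves (A) as the only ready step → (A).
That leaves (H) as the only ready step → (H).
That leaves (G) as the only ready step → (G).

(C) (E) (D) (F) (B) (I) (A) (H) (G)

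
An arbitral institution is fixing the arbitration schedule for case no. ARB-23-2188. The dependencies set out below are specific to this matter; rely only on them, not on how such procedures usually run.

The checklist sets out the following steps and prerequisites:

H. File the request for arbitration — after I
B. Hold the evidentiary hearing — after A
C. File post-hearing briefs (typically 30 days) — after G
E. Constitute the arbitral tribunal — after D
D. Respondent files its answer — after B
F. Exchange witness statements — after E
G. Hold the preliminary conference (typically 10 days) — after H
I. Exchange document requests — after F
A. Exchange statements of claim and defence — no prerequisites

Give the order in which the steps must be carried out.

A has no prerequisites → A first.
B needed A, now all done → B.
D needed B, now all done → D.
E is the only step now ready → E.
F is the only step now ready → F.
I is the only step now ready → I.
That leaves H as the only ready step → H.
Next only G has its prerequisites met → G.
C is the only step now ready → C.

A, B, D, E, F, I, H, G, C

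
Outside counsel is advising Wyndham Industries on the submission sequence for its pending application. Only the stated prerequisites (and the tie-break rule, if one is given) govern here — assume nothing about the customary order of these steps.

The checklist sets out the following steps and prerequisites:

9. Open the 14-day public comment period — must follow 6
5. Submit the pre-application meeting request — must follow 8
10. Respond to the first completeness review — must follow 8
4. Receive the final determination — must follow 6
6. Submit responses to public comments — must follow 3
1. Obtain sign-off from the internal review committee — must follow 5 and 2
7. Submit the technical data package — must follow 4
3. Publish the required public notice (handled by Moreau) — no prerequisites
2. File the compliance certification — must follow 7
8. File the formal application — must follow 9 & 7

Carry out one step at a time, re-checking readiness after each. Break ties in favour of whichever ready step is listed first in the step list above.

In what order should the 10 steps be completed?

3 has no prerequisites → 3 first.
6 is the only step now ready → 6.
9 and 4 are both available; 9 is listed earlier → 9.
4 needed 6, now all done → 4.
7 needed 4, now all done → 7.
Ready: 2 and 8. 2 is listed earlier → 2.
Next only 8 has its prerequisites met → 8.
5 and 10 are both available; 5 is listed earlier → 5.
10 and 1 are both available; 10 is listed earlier → 10.
1 needed 5 and 2, now all done → 1.

3 6 9 4 7 2 8 5 10 1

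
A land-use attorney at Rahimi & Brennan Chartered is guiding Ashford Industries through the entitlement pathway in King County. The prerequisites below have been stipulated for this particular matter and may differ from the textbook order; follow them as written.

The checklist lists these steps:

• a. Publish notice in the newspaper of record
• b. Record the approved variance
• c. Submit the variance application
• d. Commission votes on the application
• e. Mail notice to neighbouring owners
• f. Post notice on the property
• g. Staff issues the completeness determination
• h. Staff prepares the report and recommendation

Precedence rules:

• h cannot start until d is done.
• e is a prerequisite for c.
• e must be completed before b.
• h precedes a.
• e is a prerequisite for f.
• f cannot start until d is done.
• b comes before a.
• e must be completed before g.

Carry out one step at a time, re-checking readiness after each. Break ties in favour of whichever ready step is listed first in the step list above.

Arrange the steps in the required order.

d and e have no prerequisites; d is listed earlier, so d is first.
Ready: e and h. e is listed earlier → e.
Ready: b, c, f, g and h. b is listed earlier → b.
Ready: c, f, g and h. c is listed earlier → c.
f, g and h are all available; f is listed earlier → f.
g and h are both available; g is listed earlier → g.
h needed d, now all done → h.
Next only a has its prerequisites met → a.

d e b c f g h a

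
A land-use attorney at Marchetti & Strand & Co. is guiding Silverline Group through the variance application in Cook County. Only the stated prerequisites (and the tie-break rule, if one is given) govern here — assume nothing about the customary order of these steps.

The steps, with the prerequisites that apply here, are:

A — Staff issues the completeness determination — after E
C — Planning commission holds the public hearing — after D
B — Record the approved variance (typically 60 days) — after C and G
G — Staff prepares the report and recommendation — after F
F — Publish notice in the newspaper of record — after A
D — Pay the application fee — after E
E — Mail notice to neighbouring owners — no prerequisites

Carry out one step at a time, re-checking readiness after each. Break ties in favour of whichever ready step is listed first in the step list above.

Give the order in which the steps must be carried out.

E A F G D C B

E is the only step with nothing outstanding, so it goes first.
Now A and D have their prerequisites met. A is listed earlier, so A next.
F now also ready, so the ready set is {F, D}; F is listed earlier → F.
G now also ready, so the ready set is {G, D}; G is listed earlier → G.
D is the only step now ready → D.
C is the only step now ready → C.
B needed C and G, now all done → B.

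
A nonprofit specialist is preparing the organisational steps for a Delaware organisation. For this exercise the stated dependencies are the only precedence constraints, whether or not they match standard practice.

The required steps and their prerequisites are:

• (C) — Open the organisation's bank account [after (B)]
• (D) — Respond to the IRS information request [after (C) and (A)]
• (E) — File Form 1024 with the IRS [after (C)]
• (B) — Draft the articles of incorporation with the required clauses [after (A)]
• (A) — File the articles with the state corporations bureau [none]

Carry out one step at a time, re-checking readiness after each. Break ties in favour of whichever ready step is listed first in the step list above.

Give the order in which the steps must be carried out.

Only (A) has no prerequisites, so it is first.
(B) needed (A), now all done → (B).
Next only (C) has its prerequisites met → (C).
Ready: (D) and (E). (D) is listed earlier → (D).
(E) needed (C), now all done → (E).

(A), (B), (C), (D), (E)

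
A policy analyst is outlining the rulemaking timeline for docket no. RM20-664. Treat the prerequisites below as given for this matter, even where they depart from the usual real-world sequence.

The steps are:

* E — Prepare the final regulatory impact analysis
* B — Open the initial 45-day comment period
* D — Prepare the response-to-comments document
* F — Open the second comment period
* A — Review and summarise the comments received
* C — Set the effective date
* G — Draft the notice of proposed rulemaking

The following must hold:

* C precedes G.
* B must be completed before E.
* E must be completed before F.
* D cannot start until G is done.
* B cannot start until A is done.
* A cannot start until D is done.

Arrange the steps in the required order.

C G D A B E F

Only C has no prerequisites, so it is first.
G needed C, now all done → G.
D is the only step now ready → D.
That leaves A as the only ready step → A.
B needed A, now all done → B.
E needed B, now all done → E.
F needed E, now all done → F.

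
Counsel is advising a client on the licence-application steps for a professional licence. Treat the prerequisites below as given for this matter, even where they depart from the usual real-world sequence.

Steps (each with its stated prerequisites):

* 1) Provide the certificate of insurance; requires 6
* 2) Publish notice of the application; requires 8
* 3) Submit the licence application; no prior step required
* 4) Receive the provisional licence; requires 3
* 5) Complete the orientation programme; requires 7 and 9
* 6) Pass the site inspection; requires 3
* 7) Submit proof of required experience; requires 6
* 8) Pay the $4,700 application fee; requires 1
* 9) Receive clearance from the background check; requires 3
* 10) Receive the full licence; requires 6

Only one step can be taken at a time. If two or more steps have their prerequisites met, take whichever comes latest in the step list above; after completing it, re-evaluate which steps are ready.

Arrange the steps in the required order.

3 has no prerequisites → 3 first.
Ready: 9, 6 and 4. 9 is listed later → 9.
Ready: 6 and 4. 6 is listed later → 6.
10, 7 and 1 now also ready, so the ready set is {10, 7, 4, 1}; 10 is listed later → 10.
7, 4 and 1 are all available; 7 is listed later → 7.
Now 5, 4 and 1 have their prerequisites met. 5 is listed later, so 5 next.
4 and 1 are both available; 4 is listed later → 4.
1 needed 6, now all done → 1.
8 needed 1, now all done → 8.
2 needed 8, now all done → 2.

3 → 9 → 6 → 10 → 7 → 5 → 4 → 1 → 8 → 2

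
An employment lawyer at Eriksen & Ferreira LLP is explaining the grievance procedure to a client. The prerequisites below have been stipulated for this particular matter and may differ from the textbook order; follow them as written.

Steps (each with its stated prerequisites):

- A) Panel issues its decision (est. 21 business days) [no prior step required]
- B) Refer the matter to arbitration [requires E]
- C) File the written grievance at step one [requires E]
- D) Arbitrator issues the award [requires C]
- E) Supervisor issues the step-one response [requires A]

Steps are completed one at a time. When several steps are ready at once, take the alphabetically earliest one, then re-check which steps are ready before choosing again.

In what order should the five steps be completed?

A, E, B, C, D

Only A has no prerequisites, so it is first.
That leaves E as the only ready step → E.
Now B and C have their prerequisites met. B has the earlier label, so B next.
C needed E, now all done → C.
D needed C, now all done → D.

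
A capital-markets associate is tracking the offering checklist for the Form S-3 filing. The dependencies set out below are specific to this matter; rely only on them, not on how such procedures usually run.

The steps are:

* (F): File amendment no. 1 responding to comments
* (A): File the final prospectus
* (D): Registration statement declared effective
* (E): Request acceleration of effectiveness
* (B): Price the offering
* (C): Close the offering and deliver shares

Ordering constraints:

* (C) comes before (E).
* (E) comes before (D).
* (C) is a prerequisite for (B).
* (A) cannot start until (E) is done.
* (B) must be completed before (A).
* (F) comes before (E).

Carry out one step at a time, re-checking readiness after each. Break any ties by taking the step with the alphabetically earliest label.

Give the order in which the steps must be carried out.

(C), (B), (F), (E), (A), (D)

Nothing is required for (C) and (F). (C) has the earlier label → (C) first.
(B) and (F) are both available; (B) has the earlier label → (B).
That leaves (F) as the only ready step → (F).
(E) is the only step now ready → (E).
(A) and (D) are both available; (A) has the earlier label → (A).
(D) needed (E), now all done → (D).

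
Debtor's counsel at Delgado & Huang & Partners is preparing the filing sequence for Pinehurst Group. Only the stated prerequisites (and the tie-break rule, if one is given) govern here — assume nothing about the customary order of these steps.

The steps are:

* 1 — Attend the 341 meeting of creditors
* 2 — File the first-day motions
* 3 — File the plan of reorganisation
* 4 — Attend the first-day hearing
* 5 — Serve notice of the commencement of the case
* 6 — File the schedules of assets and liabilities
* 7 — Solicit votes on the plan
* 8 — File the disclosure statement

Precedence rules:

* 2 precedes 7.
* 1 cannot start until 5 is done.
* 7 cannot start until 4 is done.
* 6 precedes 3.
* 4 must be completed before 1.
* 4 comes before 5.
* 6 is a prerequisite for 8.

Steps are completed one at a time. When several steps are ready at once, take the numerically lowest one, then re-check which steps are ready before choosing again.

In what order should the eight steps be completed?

2, 4 and 6 have no prerequisites; 2 has the earlier label, so 2 is first.
Ready: 4 and 6. 4 has the earlier label → 4.
5, 6 and 7 are all available; 5 has the earlier label → 5.
1, 6 and 7 are all available; 1 has the earlier label → 1.
Now 6 and 7 have their prerequisites met. 6 has the earlier label, so 6 next.
3, 7 and 8 are all available; 3 has the earlier label → 3.
7 and 8 are both available; 7 has the earlier label → 7.
8 needed 6, now all done → 8.

2 4 5 1 6 3 7 8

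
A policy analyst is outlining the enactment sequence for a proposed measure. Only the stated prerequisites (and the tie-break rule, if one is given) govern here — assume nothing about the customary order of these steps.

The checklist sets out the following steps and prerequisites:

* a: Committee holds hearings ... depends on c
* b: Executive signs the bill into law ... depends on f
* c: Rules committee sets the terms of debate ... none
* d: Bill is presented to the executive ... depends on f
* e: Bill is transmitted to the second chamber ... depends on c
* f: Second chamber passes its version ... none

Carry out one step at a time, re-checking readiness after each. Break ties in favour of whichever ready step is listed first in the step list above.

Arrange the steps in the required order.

c, a, e, f, b, d

Nothing is required for c and f. c is listed earlier → c first.
Now a, e and f have their prerequisites met. a is listed earlier, so a next.
Ready: e and f. e is listed earlier → e.
That leaves f as the only ready step → f.
Ready: b and d. b is listed earlier → b.
d needed f, now all done → d.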